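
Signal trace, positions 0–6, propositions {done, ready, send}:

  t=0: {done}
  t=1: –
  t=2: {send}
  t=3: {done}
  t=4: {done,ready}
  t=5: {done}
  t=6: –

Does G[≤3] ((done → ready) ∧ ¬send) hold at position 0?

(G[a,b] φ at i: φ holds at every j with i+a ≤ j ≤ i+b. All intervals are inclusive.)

No

Check ((done → ready) ∧ ¬send) at every j in [0,3]:
  j=0: false
  j=1: true
  j=2: false
  j=3: false
Fails at j=0 → formula fails.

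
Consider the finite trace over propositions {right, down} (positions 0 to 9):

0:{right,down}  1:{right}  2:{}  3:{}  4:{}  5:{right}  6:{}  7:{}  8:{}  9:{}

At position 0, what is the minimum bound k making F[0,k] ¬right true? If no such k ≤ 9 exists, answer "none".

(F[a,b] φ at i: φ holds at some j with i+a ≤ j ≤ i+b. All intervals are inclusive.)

Scan j = 0,1,… for ¬right:
  j=0: fails
  j=1: fails
  j=2: holds
First hit at j=2, so smallest k = 2-0 = 2.

2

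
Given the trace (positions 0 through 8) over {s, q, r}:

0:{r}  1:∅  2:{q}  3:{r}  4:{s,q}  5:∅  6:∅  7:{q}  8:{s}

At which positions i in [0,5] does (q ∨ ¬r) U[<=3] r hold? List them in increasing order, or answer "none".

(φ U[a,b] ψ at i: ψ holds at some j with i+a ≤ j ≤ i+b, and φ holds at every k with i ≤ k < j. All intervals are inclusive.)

0, 1, 2, 3

Evaluate at each i in [0,5]:
  i=0: ✓ (rhs at j=0)
  i=1: ✓ (rhs at j=3; lhs holds on [1,2])
  i=2: ✓ (rhs at j=3; lhs holds on [2,2])
  i=3: ✓ (rhs at j=3)
  i=4: ✗ (no rhs in [4,7])
  i=5: ✗ (no rhs in [5,8])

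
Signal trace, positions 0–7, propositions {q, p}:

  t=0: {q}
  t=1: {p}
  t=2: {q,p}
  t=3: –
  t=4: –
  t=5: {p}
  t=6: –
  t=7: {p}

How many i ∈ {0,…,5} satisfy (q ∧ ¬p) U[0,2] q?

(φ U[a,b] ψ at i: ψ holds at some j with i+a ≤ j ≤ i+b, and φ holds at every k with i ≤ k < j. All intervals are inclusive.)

2

Evaluate at each i in [0,5]:
  i=0: ✓ (rhs at j=0)
  i=1: ✗ (lhs fails at k=1 before rhs at j=2)
  i=2: ✓ (rhs at j=2)
  i=3: ✗ (no rhs in [3,5])
  i=4: ✗ (no rhs in [4,6])
  i=5: ✗ (no rhs in [5,7])
Positions where it holds: {0, 2} → 2.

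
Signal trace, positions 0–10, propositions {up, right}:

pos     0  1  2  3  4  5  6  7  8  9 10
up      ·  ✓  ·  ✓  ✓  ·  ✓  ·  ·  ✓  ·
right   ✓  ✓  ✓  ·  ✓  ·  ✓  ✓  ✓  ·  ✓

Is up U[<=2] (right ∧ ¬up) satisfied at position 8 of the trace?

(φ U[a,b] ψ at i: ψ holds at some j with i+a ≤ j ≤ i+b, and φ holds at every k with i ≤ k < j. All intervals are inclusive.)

Need some j in [8,10] with (right ∧ ¬up), and up at every k in [8,j-1].
  j=8: (right ∧ ¬up) holds; no prefix to check → satisfied.

Holds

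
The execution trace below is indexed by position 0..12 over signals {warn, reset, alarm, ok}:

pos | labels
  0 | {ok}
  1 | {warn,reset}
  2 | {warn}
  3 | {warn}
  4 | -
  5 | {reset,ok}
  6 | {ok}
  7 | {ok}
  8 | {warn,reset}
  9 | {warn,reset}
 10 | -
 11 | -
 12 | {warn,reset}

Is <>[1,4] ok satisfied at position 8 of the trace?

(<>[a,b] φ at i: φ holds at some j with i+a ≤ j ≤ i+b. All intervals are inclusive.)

Check ok at each j in [9,12]:
  j=9: false
  j=10: false
  j=11: false
  j=12: false
No position in the window satisfies it → formula fails.

Does not hold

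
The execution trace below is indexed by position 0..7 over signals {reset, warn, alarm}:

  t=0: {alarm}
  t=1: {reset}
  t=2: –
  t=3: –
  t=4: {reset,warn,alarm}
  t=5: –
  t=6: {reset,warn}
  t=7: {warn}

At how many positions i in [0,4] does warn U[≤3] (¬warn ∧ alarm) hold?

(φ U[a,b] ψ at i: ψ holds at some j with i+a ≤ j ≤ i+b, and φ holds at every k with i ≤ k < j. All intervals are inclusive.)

Evaluate at each i in [0,4]:
  i=0: ✓ (rhs at j=0)
  i=1: ✗ (no rhs in [1,4])
  i=2: ✗ (no rhs in [2,5])
  i=3: ✗ (no rhs in [3,6])
  i=4: ✗ (no rhs in [4,7])
Positions where it holds: {0} → 1.

1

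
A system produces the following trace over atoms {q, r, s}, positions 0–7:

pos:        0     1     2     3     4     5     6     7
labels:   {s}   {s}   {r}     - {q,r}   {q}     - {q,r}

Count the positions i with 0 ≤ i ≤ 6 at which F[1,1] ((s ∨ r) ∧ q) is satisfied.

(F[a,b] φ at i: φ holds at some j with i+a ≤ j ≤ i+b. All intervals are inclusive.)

2

Evaluate at each i in [0,6]:
  i=0: ✗ (none in [1,1])
  i=1: ✗ (none in [2,2])
  i=2: ✗ (none in [3,3])
  i=3: ✓ (witness j=4)
  i=4: ✗ (none in [5,5])
  i=5: ✗ (none in [6,6])
  i=6: ✓ (witness j=7)
Positions where it holds: {3, 6} → 2.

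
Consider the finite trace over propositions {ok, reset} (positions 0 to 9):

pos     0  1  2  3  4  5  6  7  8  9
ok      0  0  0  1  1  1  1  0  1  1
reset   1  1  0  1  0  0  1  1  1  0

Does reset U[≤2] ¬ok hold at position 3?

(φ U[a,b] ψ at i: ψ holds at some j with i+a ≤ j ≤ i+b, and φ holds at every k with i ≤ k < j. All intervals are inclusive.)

Does not hold

Need some j in [3,5] with ¬ok, and reset at every k in [3,j-1].
  j=3: ¬ok false.
  j=4: ¬ok false.
  j=5: ¬ok false.
No j in the window works → until fails.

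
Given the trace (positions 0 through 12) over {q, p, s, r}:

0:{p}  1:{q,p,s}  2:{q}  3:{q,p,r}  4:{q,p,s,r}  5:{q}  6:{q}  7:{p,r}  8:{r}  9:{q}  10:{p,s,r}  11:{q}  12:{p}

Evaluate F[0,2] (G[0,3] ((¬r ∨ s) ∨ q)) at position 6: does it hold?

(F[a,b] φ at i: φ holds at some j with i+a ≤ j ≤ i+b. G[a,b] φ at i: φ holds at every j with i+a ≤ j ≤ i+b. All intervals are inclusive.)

Check G[0,3] ((¬r ∨ s) ∨ q) at each j in [6,8]:
  j=6: fails at 7
  j=7: fails at 7
  j=8: fails at 8
No position in the window satisfies it → formula fails.

No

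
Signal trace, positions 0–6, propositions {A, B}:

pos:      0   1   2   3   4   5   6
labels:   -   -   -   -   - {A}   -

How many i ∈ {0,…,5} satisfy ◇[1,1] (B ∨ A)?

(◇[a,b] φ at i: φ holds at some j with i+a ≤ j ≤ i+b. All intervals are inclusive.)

1

Evaluate at each i in [0,5]:
  i=0: ✗ (none in [1,1])
  i=1: ✗ (none in [2,2])
  i=2: ✗ (none in [3,3])
  i=3: ✗ (none in [4,4])
  i=4: ✓ (witness j=5)
  i=5: ✗ (none in [6,6])
Positions where it holds: {4} → 1.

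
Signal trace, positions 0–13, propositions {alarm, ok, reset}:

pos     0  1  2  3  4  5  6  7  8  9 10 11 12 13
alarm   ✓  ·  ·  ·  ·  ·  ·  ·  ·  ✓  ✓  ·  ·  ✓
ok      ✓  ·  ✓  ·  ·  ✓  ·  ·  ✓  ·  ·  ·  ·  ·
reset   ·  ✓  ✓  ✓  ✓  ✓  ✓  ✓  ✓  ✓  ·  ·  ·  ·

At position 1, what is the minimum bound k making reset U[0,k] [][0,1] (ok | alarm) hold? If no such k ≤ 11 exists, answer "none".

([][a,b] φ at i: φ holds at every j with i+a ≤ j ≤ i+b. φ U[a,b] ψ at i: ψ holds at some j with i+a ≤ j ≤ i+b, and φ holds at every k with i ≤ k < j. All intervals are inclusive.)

7

Need earliest j ≥ 1 with [][0,1] (ok | alarm), and reset at every k in [1,j-1].
  j=1: rhs fails.
  j=2: rhs fails.
  j=3: rhs fails.
  j=4: rhs fails.
  j=5: rhs fails.
  j=6: rhs fails.
  j=7: rhs fails.
  j=8: rhs holds; lhs holds on [1,7]. k = 7.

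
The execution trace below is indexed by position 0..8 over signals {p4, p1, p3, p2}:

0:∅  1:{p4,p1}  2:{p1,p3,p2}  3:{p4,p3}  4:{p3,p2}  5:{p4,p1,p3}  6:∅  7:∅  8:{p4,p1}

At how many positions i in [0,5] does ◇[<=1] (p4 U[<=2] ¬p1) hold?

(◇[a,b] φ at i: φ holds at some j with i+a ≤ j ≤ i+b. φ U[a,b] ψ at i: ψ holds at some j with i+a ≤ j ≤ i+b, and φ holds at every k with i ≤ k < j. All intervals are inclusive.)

Evaluate at each i in [0,5]:
  i=0: ✓ (witness j=0)
  i=1: ✗ (none in [1,2])
  i=2: ✓ (witness j=3)
  i=3: ✓ (witness j=3)
  i=4: ✓ (witness j=4)
  i=5: ✓ (witness j=5)
Positions where it holds: {0, 2, 3, 4, 5} → 5.

5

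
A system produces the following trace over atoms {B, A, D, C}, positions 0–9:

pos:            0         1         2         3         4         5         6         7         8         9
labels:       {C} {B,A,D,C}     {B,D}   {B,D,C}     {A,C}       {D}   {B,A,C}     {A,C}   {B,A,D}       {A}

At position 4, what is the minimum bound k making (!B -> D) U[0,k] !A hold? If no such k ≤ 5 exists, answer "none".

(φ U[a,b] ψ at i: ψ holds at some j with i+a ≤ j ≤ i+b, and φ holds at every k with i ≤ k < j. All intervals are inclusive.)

none

Need earliest j ≥ 4 with !A, and (!B -> D) at every k in [4,j-1].
  j=4: rhs fails.
  j=5: rhs holds but lhs fails at k=4.
  j=6: rhs fails.
  j=7: rhs fails.
  j=8: rhs fails.
  j=9: rhs fails.
No witness within the range → none.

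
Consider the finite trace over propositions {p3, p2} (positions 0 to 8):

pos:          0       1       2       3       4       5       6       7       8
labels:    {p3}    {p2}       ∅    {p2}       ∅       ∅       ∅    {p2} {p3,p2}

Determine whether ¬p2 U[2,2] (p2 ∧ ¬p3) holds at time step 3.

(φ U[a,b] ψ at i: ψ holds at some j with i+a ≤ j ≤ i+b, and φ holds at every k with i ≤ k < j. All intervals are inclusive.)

No

Need some j in [5,5] with (p2 ∧ ¬p3), and ¬p2 at every k in [3,j-1].
  j=5: (p2 ∧ ¬p3) false.
No j in the window works → until fails.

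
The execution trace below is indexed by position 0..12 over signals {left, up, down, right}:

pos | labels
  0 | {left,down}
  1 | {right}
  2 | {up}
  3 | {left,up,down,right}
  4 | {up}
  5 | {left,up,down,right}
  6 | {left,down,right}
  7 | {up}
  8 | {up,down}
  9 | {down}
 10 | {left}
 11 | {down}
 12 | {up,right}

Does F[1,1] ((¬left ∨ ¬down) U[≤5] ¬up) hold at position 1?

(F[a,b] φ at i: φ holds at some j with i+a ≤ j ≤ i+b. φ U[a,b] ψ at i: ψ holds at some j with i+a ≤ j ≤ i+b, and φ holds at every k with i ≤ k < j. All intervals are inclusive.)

Check ((¬left ∨ ¬down) U[≤5] ¬up) at each j in [2,2]:
  j=2: fails
No position in the window satisfies it → formula fails.

No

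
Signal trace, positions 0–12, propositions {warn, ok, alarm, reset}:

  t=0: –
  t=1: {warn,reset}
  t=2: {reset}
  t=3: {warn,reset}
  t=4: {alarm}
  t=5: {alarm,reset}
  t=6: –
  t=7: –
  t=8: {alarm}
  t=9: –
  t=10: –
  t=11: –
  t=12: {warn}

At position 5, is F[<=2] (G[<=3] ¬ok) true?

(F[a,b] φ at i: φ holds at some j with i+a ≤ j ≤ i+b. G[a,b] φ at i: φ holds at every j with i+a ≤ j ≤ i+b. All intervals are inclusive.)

Check G[<=3] ¬ok at each j in [5,7]:
  j=5: holds on [5,8]
  j=6: holds on [6,9]
  j=7: holds on [7,10]
Found at j=5 → formula holds.

True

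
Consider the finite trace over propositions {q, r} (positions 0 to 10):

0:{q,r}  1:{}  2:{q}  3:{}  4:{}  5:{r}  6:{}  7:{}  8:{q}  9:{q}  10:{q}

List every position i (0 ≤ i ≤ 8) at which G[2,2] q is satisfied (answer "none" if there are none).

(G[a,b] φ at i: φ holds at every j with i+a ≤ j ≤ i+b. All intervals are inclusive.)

Evaluate at each i in [0,8]:
  i=0: ✓ (all of [2,2])
  i=1: ✗ (fails at j=3)
  i=2: ✗ (fails at j=4)
  i=3: ✗ (fails at j=5)
  i=4: ✗ (fails at j=6)
  i=5: ✗ (fails at j=7)
  i=6: ✓ (all of [8,8])
  i=7: ✓ (all of [9,9])
  i=8: ✓ (all of [10,10])

0, 6, 7, 8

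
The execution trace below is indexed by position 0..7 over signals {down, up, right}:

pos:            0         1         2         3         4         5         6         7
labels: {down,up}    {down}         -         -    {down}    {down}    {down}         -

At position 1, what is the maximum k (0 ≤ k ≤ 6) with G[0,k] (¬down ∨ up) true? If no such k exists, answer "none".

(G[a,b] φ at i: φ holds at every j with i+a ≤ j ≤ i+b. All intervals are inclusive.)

none

(¬down ∨ up) must hold from j=1 onward; find where it first fails.
  j=1: fails → no k works.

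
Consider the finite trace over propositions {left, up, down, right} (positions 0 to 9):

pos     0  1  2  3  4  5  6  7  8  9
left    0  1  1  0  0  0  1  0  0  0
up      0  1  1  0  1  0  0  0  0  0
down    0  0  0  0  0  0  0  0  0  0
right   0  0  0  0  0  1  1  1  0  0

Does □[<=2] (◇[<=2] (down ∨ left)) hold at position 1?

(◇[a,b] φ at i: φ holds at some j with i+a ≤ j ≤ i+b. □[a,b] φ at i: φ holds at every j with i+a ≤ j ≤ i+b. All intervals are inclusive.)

Check ◇[<=2] (down ∨ left) at every j in [1,3]:
  j=1: holds (witness at 1)
  j=2: holds (witness at 2)
  j=3: fails (none in [3,5])
Fails at j=3 → formula fails.

Does not hold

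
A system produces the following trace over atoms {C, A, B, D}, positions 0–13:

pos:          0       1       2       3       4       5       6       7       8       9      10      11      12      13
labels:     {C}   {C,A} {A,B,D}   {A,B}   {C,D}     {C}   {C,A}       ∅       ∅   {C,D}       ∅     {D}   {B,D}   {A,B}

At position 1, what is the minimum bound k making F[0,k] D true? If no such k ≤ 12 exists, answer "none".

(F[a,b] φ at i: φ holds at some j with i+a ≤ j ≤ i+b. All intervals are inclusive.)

1

Scan j = 1,2,… for D:
  j=1: fails
  j=2: holds
First hit at j=2, so smallest k = 2-1 = 1.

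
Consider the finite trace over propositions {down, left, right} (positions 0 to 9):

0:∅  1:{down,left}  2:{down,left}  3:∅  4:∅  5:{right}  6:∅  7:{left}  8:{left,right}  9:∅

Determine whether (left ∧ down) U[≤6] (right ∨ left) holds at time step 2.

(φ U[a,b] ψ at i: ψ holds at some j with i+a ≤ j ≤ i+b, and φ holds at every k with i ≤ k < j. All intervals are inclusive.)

Need some j in [2,8] with (right ∨ left), and (left ∧ down) at every k in [2,j-1].
  j=2: (right ∨ left) holds; no prefix to check → satisfied.

Yes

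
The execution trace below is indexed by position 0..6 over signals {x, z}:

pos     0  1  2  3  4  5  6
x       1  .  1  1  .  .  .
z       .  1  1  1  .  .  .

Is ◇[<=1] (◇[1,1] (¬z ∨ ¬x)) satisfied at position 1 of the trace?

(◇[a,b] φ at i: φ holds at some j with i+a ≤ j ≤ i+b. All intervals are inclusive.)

False

Check ◇[1,1] (¬z ∨ ¬x) at each j in [1,2]:
  j=1: fails (none in [2,2])
  j=2: fails (none in [3,3])
No position in the window satisfies it → formula fails.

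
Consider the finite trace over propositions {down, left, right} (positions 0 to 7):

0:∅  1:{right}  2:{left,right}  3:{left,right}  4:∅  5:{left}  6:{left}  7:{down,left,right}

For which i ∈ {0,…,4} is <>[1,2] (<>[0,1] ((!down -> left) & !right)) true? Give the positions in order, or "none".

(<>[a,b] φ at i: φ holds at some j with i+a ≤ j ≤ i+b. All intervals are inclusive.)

2, 3, 4

Evaluate at each i in [0,4]:
  i=0: ✗ (none in [1,2])
  i=1: ✗ (none in [2,3])
  i=2: ✓ (witness j=4)
  i=3: ✓ (witness j=4)
  i=4: ✓ (witness j=5)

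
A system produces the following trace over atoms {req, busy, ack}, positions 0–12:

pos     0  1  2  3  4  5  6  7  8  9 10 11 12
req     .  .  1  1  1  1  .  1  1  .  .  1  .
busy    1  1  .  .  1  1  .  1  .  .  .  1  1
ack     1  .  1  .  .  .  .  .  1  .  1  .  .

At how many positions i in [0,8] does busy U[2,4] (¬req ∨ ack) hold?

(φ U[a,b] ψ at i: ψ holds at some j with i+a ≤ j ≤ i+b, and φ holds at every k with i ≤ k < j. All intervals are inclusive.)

2

Evaluate at each i in [0,8]:
  i=0: ✓ (rhs at j=2; lhs holds on [0,1])
  i=1: ✗ (no rhs in [3,5])
  i=2: ✗ (lhs fails at k=2 before rhs at j=6)
  i=3: ✗ (lhs fails at k=3 before rhs at j=6)
  i=4: ✓ (rhs at j=6; lhs holds on [4,5])
  i=5: ✗ (lhs fails at k=6 before rhs at j=8)
  i=6: ✗ (lhs fails at k=6 before rhs at j=8)
  i=7: ✗ (lhs fails at k=8 before rhs at j=9)
  i=8: ✗ (lhs fails at k=8 before rhs at j=10)
Positions where it holds: {0, 4} → 2.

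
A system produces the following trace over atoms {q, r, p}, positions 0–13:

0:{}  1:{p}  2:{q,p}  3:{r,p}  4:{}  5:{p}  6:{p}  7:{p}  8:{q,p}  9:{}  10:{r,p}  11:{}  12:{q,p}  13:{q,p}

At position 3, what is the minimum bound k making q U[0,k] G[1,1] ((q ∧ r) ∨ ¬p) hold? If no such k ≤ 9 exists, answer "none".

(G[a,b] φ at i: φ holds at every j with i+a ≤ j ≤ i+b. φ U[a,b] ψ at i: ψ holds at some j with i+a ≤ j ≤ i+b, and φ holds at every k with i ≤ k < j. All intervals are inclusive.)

0

Need earliest j ≥ 3 with G[1,1] ((q ∧ r) ∨ ¬p), and q at every k in [3,j-1].
  j=3: rhs holds (empty prefix). k = 0.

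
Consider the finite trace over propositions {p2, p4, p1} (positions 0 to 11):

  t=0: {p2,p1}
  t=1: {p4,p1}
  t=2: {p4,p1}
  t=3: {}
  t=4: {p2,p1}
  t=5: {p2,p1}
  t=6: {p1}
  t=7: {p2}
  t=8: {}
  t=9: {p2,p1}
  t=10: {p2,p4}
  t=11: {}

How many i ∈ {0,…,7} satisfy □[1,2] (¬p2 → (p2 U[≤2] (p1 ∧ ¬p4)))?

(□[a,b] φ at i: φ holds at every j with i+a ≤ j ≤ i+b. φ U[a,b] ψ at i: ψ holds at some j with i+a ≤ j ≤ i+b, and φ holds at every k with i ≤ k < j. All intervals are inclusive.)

3

Evaluate at each i in [0,7]:
  i=0: ✗ (fails at j=1)
  i=1: ✗ (fails at j=2)
  i=2: ✗ (fails at j=3)
  i=3: ✓ (all of [4,5])
  i=4: ✓ (all of [5,6])
  i=5: ✓ (all of [6,7])
  i=6: ✗ (fails at j=8)
  i=7: ✗ (fails at j=8)
Positions where it holds: {3, 4, 5} → 3.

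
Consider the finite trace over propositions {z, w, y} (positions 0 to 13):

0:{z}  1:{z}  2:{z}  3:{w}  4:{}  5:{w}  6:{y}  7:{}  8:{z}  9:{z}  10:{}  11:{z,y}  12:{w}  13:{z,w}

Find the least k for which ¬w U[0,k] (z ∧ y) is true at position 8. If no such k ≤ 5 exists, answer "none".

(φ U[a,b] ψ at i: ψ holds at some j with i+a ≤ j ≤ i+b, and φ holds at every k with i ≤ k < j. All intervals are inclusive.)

3

Need earliest j ≥ 8 with (z ∧ y), and ¬w at every k in [8,j-1].
  j=8: rhs fails.
  j=9: rhs fails.
  j=10: rhs fails.
  j=11: rhs holds; lhs holds on [8,10]. k = 3.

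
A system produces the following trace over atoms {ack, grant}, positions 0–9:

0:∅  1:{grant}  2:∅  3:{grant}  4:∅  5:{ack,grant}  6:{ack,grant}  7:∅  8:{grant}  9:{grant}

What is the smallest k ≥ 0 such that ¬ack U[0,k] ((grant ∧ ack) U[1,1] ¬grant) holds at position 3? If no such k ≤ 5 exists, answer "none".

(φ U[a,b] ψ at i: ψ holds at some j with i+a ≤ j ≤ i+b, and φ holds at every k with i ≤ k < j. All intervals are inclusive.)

Need earliest j ≥ 3 with ((grant ∧ ack) U[1,1] ¬grant), and ¬ack at every k in [3,j-1].
  j=3: rhs fails.
  j=4: rhs fails.
  j=5: rhs fails.
  j=6: rhs holds but lhs fails at k=5.
  j=7: rhs fails.
  j=8: rhs fails.
No witness within the range → none.

none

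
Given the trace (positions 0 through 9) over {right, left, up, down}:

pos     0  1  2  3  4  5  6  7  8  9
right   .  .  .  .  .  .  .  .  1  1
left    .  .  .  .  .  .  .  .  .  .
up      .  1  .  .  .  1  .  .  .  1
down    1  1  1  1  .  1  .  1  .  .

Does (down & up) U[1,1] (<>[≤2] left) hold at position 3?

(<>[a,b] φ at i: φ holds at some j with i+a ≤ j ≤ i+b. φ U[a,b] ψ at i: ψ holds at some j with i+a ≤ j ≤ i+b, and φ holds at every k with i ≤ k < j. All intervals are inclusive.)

Need some j in [4,4] with <>[≤2] left, and (down & up) at every k in [3,j-1].
  j=4: <>[≤2] left — fails (none in [4,6]).
No j in the window works → until fails.

False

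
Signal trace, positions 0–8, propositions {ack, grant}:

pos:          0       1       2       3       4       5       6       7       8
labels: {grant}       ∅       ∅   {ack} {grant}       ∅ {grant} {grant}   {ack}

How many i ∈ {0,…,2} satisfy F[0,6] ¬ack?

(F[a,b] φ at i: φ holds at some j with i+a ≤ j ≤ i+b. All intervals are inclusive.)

3

Evaluate at each i in [0,2]:
  i=0: ✓ (witness j=0)
  i=1: ✓ (witness j=1)
  i=2: ✓ (witness j=2)
Positions where it holds: {0, 1, 2} → 3.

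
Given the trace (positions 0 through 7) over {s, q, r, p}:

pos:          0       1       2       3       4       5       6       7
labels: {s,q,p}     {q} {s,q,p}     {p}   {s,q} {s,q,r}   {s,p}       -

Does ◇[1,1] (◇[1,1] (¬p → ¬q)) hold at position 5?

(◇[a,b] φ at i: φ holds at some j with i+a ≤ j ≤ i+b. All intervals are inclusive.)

Check ◇[1,1] (¬p → ¬q) at each j in [6,6]:
  j=6: holds (witness at 7)
Found at j=6 → formula holds.

Holds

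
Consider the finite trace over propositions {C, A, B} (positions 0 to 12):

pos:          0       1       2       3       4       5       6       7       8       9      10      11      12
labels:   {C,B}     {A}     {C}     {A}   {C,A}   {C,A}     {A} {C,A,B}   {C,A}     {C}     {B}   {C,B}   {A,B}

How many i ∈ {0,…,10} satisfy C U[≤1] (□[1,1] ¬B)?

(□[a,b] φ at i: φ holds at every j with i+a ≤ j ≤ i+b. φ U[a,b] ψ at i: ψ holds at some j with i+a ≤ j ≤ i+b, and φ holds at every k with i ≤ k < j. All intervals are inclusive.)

8

Evaluate at each i in [0,10]:
  i=0: ✓ (rhs at j=0)
  i=1: ✓ (rhs at j=1)
  i=2: ✓ (rhs at j=2)
  i=3: ✓ (rhs at j=3)
  i=4: ✓ (rhs at j=4)
  i=5: ✓ (rhs at j=5)
  i=6: ✗ (lhs fails at k=6 before rhs at j=7)
  i=7: ✓ (rhs at j=7)
  i=8: ✓ (rhs at j=8)
  i=9: ✗ (no rhs in [9,10])
  i=10: ✗ (no rhs in [10,11])
Positions where it holds: {0, 1, 2, 3, 4, 5, 7, 8} → 8.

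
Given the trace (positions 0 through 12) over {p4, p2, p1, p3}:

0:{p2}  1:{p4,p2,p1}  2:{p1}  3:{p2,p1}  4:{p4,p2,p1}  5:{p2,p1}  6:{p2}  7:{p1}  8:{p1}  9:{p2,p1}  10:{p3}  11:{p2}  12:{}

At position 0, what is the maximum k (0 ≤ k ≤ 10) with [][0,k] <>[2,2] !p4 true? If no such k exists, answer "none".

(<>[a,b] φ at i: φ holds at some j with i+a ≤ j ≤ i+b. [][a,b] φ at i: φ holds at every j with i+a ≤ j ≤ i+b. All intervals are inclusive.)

1

<>[2,2] !p4 must hold from j=0 onward; find where it first fails.
  j=0: holds
  j=1: holds
  j=2: fails
Holds on [0,1], so largest k = 1.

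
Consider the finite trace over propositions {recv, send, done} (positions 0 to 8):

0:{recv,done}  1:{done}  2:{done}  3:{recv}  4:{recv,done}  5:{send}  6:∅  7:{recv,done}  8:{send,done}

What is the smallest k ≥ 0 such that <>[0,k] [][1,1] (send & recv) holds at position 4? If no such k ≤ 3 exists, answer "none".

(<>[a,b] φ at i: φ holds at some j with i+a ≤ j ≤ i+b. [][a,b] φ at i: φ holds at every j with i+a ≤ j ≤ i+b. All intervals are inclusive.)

Scan j = 4,5,… for [][1,1] (send & recv):
  j=4: fails
  j=5: fails
  j=6: fails
  j=7: fails
No j in [4,7] satisfies it → none.

none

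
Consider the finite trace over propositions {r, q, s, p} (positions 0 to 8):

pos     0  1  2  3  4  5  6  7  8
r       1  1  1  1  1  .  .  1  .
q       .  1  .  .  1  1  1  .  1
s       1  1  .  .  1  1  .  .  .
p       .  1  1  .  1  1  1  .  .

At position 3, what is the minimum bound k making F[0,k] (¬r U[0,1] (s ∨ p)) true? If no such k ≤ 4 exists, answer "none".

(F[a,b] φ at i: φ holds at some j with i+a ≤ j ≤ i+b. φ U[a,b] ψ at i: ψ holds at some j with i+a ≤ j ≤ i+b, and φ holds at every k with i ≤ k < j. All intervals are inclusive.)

Scan j = 3,4,… for (¬r U[0,1] (s ∨ p)):
  j=3: fails
  j=4: holds
First hit at j=4, so smallest k = 4-3 = 1.

1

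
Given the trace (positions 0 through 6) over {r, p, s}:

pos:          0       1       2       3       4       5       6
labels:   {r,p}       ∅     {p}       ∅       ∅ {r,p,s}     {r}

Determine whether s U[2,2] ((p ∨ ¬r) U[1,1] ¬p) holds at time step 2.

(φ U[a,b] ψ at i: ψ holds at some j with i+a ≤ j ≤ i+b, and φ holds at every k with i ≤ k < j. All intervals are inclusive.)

Need some j in [4,4] with ((p ∨ ¬r) U[1,1] ¬p), and s at every k in [2,j-1].
  j=4: ((p ∨ ¬r) U[1,1] ¬p) — fails.
No j in the window works → until fails.

Does not hold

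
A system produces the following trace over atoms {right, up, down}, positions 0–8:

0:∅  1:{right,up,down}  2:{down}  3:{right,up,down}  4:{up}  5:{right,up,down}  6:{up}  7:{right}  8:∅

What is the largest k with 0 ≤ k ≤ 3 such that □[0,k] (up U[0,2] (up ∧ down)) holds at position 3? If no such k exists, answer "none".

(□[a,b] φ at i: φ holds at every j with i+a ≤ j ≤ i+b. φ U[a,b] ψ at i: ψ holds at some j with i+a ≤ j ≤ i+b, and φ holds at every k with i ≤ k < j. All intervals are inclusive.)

2

(up U[0,2] (up ∧ down)) must hold from j=3 onward; find where it first fails.
  j=3: holds
  j=4: holds
  j=5: holds
  j=6: fails
Holds on [3,5], so largest k = 2.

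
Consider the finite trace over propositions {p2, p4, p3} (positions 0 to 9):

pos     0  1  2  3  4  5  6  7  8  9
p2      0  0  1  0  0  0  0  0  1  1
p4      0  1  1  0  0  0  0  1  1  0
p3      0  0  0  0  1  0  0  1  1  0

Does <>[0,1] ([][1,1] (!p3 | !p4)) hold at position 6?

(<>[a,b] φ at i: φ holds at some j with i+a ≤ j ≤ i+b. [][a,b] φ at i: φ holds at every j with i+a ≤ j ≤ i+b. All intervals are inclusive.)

No

Check [][1,1] (!p3 | !p4) at each j in [6,7]:
  j=6: fails at 7
  j=7: fails at 8
No position in the window satisfies it → formula fails.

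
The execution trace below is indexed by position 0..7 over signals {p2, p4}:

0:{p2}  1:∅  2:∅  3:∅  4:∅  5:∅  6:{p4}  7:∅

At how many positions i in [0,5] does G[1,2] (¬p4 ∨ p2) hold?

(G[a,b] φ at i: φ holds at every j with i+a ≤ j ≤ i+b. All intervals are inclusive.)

4

Evaluate at each i in [0,5]:
  i=0: ✓ (all of [1,2])
  i=1: ✓ (all of [2,3])
  i=2: ✓ (all of [3,4])
  i=3: ✓ (all of [4,5])
  i=4: ✗ (fails at j=6)
  i=5: ✗ (fails at j=6)
Positions where it holds: {0, 1, 2, 3} → 4.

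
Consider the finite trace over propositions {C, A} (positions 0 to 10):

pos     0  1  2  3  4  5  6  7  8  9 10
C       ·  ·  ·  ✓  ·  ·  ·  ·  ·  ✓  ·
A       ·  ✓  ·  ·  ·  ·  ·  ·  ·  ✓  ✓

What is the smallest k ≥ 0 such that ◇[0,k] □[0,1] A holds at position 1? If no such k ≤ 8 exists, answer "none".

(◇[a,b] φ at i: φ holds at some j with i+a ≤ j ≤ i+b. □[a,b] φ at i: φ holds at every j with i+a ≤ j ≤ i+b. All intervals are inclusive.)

Scan j = 1,2,… for □[0,1] A:
  j=1: fails
  j=2: fails
  j=3: fails
  j=4: fails
  j=5: fails
  j=6: fails
  j=7: fails
  j=8: fails
  j=9: holds
First hit at j=9, so smallest k = 9-1 = 8.

8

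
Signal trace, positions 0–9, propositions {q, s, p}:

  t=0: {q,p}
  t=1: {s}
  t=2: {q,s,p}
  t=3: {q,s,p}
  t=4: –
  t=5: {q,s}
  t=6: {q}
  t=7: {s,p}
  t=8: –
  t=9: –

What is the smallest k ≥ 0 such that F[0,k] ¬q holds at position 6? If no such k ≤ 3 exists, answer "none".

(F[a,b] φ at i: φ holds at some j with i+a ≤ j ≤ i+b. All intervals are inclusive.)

Scan j = 6,7,… for ¬q:
  j=6: fails
  j=7: holds
First hit at j=7, so smallest k = 7-6 = 1.

1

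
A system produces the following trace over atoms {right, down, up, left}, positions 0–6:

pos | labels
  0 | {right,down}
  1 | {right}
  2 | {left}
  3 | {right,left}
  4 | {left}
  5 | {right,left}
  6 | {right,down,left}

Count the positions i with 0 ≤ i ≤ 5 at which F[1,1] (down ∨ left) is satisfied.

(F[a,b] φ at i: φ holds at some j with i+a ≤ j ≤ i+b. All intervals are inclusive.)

Evaluate at each i in [0,5]:
  i=0: ✗ (none in [1,1])
  i=1: ✓ (witness j=2)
  i=2: ✓ (witness j=3)
  i=3: ✓ (witness j=4)
  i=4: ✓ (witness j=5)
  i=5: ✓ (witness j=6)
Positions where it holds: {1, 2, 3, 4, 5} → 5.

5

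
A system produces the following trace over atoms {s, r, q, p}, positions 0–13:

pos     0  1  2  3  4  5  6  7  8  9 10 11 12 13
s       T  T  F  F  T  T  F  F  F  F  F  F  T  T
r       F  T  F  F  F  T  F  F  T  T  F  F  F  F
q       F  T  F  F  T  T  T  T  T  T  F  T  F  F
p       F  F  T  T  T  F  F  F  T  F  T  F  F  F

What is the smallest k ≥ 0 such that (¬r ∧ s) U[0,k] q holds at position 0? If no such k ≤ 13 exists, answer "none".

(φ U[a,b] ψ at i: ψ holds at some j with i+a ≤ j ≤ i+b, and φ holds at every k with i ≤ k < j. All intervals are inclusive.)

1

Need earliest j ≥ 0 with q, and (¬r ∧ s) at every k in [0,j-1].
  j=0: rhs fails.
  j=1: rhs holds; lhs holds on [0,0]. k = 1.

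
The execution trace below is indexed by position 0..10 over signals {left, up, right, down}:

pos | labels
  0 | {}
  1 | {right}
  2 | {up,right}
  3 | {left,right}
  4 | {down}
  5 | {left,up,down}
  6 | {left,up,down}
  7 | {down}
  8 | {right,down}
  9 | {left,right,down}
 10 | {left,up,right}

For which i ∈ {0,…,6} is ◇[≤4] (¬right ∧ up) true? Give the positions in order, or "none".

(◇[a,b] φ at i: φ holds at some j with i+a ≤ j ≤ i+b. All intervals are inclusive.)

1, 2, 3, 4, 5, 6

Evaluate at each i in [0,6]:
  i=0: ✗ (none in [0,4])
  i=1: ✓ (witness j=5)
  i=2: ✓ (witness j=5)
  i=3: ✓ (witness j=5)
  i=4: ✓ (witness j=5)
  i=5: ✓ (witness j=5)
  i=6: ✓ (witness j=6)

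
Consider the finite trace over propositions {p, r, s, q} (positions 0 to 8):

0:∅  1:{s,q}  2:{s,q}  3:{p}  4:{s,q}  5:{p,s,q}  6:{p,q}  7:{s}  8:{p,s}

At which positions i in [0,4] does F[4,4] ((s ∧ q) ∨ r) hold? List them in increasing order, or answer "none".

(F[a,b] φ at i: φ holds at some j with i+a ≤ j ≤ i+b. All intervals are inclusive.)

0, 1

Evaluate at each i in [0,4]:
  i=0: ✓ (witness j=4)
  i=1: ✓ (witness j=5)
  i=2: ✗ (none in [6,6])
  i=3: ✗ (none in [7,7])
  i=4: ✗ (none in [8,8])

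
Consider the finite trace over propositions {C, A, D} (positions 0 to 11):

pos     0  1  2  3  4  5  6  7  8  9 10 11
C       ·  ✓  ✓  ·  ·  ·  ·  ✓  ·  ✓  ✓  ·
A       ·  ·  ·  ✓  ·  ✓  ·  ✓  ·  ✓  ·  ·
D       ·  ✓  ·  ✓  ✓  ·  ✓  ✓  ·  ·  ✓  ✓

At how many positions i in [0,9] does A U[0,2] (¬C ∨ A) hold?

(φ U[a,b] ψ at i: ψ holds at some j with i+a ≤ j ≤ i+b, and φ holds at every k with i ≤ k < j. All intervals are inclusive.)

Evaluate at each i in [0,9]:
  i=0: ✓ (rhs at j=0)
  i=1: ✗ (lhs fails at k=1 before rhs at j=3)
  i=2: ✗ (lhs fails at k=2 before rhs at j=3)
  i=3: ✓ (rhs at j=3)
  i=4: ✓ (rhs at j=4)
  i=5: ✓ (rhs at j=5)
  i=6: ✓ (rhs at j=6)
  i=7: ✓ (rhs at j=7)
  i=8: ✓ (rhs at j=8)
  i=9: ✓ (rhs at j=9)
Positions where it holds: {0, 3, 4, 5, 6, 7, 8, 9} → 8.

8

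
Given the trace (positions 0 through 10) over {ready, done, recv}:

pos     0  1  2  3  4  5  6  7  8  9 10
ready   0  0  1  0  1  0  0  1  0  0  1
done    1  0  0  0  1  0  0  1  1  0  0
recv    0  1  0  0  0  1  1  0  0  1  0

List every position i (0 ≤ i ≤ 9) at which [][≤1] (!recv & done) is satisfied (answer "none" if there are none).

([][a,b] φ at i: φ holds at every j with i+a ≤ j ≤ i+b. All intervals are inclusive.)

Evaluate at each i in [0,9]:
  i=0: ✗ (fails at j=1)
  i=1: ✗ (fails at j=1)
  i=2: ✗ (fails at j=2)
  i=3: ✗ (fails at j=3)
  i=4: ✗ (fails at j=5)
  i=5: ✗ (fails at j=5)
  i=6: ✗ (fails at j=6)
  i=7: ✓ (all of [7,8])
  i=8: ✗ (fails at j=9)
  i=9: ✗ (fails at j=9)

7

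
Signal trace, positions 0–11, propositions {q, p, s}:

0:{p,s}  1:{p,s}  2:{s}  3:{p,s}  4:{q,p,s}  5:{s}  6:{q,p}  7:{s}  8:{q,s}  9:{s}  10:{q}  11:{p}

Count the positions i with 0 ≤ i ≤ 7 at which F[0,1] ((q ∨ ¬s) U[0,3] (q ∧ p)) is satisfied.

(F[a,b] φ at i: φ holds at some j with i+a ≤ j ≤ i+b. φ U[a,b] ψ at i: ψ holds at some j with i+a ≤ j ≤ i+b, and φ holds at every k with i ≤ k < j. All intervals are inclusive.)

Evaluate at each i in [0,7]:
  i=0: ✗ (none in [0,1])
  i=1: ✗ (none in [1,2])
  i=2: ✗ (none in [2,3])
  i=3: ✓ (witness j=4)
  i=4: ✓ (witness j=4)
  i=5: ✓ (witness j=6)
  i=6: ✓ (witness j=6)
  i=7: ✗ (none in [7,8])
Positions where it holds: {3, 4, 5, 6} → 4.

4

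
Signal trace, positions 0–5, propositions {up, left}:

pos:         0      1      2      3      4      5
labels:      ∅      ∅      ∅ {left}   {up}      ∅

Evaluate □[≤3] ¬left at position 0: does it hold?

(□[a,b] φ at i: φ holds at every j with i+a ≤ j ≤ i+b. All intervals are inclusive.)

Does not hold

Check ¬left at every j in [0,3]:
  j=0: true
  j=1: true
  j=2: true
  j=3: false
Fails at j=3 → formula fails.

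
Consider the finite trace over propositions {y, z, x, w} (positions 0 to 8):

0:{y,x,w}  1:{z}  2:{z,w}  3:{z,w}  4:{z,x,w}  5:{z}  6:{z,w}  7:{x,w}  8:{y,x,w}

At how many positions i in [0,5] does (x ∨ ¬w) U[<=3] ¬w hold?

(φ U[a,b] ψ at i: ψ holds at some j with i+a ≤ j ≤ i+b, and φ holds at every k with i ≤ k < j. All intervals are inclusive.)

4

Evaluate at each i in [0,5]:
  i=0: ✓ (rhs at j=1; lhs holds on [0,0])
  i=1: ✓ (rhs at j=1)
  i=2: ✗ (lhs fails at k=2 before rhs at j=5)
  i=3: ✗ (lhs fails at k=3 before rhs at j=5)
  i=4: ✓ (rhs at j=5; lhs holds on [4,4])
  i=5: ✓ (rhs at j=5)
Positions where it holds: {0, 1, 4, 5} → 4.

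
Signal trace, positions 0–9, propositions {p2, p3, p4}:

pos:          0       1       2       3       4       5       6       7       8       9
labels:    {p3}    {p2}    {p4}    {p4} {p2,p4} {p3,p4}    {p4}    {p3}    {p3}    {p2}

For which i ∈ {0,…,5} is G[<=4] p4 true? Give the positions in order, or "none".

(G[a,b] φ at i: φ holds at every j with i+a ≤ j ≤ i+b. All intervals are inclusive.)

2

Evaluate at each i in [0,5]:
  i=0: ✗ (fails at j=0)
  i=1: ✗ (fails at j=1)
  i=2: ✓ (all of [2,6])
  i=3: ✗ (fails at j=7)
  i=4: ✗ (fails at j=7)
  i=5: ✗ (fails at j=7)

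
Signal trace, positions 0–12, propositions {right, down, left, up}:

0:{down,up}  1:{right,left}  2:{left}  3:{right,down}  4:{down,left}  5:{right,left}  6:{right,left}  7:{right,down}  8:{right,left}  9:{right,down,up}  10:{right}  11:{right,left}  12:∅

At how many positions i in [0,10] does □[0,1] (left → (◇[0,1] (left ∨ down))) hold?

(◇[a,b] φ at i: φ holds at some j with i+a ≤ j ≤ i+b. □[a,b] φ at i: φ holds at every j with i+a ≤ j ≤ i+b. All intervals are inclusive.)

Evaluate at each i in [0,10]:
  i=0: ✓ (all of [0,1])
  i=1: ✓ (all of [1,2])
  i=2: ✓ (all of [2,3])
  i=3: ✓ (all of [3,4])
  i=4: ✓ (all of [4,5])
  i=5: ✓ (all of [5,6])
  i=6: ✓ (all of [6,7])
  i=7: ✓ (all of [7,8])
  i=8: ✓ (all of [8,9])
  i=9: ✓ (all of [9,10])
  i=10: ✓ (all of [10,11])
Positions where it holds: {0, 1, 2, 3, 4, 5, 6, 7, 8, 9, 10} → 11.

11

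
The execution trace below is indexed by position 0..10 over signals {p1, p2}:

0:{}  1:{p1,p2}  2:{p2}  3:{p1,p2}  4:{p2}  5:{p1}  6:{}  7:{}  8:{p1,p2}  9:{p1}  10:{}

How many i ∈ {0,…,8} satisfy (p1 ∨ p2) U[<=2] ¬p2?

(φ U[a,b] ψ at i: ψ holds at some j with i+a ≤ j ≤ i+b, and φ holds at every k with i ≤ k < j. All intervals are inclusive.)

7

Evaluate at each i in [0,8]:
  i=0: ✓ (rhs at j=0)
  i=1: ✗ (no rhs in [1,3])
  i=2: ✗ (no rhs in [2,4])
  i=3: ✓ (rhs at j=5; lhs holds on [3,4])
  i=4: ✓ (rhs at j=5; lhs holds on [4,4])
  i=5: ✓ (rhs at j=5)
  i=6: ✓ (rhs at j=6)
  i=7: ✓ (rhs at j=7)
  i=8: ✓ (rhs at j=9; lhs holds on [8,8])
Positions where it holds: {0, 3, 4, 5, 6, 7, 8} → 7.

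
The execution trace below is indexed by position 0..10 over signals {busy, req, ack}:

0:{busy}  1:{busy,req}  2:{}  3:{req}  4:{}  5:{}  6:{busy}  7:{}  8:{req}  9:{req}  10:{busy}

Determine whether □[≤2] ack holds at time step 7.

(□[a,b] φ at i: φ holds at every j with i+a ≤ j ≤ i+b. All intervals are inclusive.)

Check ack at every j in [7,9]:
  j=7: false
  j=8: false
  j=9: false
Fails at j=7 → formula fails.

Does not hold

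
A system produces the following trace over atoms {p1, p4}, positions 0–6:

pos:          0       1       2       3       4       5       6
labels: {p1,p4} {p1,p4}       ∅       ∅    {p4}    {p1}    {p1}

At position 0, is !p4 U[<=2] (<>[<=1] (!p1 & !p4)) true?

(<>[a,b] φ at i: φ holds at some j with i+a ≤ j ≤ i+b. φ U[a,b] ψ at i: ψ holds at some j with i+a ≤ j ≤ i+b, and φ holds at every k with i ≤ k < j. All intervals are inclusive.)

No

Need some j in [0,2] with <>[<=1] (!p1 & !p4), and !p4 at every k in [0,j-1].
  j=0: <>[<=1] (!p1 & !p4) — fails (none in [0,1]).
  j=1: <>[<=1] (!p1 & !p4) holds, but !p4 fails at k=0 → not this j.
  j=2: <>[<=1] (!p1 & !p4) holds, but !p4 fails at k=0 → not this j.
No j in the window works → until fails.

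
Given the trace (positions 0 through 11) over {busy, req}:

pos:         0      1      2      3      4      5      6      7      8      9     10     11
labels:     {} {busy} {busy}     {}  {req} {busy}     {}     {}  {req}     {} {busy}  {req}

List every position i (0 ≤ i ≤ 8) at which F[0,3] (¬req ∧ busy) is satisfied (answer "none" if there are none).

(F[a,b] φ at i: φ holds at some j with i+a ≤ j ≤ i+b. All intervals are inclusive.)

0, 1, 2, 3, 4, 5, 7, 8

Evaluate at each i in [0,8]:
  i=0: ✓ (witness j=1)
  i=1: ✓ (witness j=1)
  i=2: ✓ (witness j=2)
  i=3: ✓ (witness j=5)
  i=4: ✓ (witness j=5)
  i=5: ✓ (witness j=5)
  i=6: ✗ (none in [6,9])
  i=7: ✓ (witness j=10)
  i=8: ✓ (witness j=10)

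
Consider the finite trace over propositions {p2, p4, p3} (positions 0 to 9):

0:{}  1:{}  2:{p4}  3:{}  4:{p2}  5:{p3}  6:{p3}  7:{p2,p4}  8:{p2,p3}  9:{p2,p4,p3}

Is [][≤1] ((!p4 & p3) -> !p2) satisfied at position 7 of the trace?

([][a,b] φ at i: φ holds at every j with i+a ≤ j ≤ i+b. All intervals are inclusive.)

False

Check ((!p4 & p3) -> !p2) at every j in [7,8]:
  j=7: antecedent false → ✓
  j=8: antecedent true; consequent false → ✗
Fails at j=8 → formula fails.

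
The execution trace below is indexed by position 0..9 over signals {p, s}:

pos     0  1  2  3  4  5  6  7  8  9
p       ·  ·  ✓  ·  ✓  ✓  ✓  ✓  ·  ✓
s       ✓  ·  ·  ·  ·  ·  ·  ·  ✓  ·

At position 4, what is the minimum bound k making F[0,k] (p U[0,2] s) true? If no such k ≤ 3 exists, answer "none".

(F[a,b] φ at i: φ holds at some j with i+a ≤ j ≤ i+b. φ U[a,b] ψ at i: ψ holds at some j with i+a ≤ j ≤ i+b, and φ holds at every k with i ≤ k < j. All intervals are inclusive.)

2

Scan j = 4,5,… for (p U[0,2] s):
  j=4: fails
  j=5: fails
  j=6: holds
First hit at j=6, so smallest k = 6-4 = 2.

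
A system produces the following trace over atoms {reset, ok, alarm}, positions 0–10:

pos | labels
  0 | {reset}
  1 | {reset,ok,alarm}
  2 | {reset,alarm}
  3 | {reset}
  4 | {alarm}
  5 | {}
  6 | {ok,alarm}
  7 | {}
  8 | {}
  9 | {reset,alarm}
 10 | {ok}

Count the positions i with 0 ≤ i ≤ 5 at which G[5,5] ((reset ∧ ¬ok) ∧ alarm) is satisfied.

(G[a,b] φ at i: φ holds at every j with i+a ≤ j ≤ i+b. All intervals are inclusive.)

Evaluate at each i in [0,5]:
  i=0: ✗ (fails at j=5)
  i=1: ✗ (fails at j=6)
  i=2: ✗ (fails at j=7)
  i=3: ✗ (fails at j=8)
  i=4: ✓ (all of [9,9])
  i=5: ✗ (fails at j=10)
Positions where it holds: {4} → 1.

1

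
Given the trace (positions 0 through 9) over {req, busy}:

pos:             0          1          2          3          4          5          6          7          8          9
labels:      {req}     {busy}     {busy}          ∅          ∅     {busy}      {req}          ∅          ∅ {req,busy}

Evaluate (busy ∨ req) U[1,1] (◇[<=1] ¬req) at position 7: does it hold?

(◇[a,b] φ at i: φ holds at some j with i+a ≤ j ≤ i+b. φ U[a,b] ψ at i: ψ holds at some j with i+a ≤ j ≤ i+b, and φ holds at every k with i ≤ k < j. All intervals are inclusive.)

Need some j in [8,8] with ◇[<=1] ¬req, and (busy ∨ req) at every k in [7,j-1].
  j=8: ◇[<=1] ¬req holds, but (busy ∨ req) fails at k=7 → not this j.
No j in the window works → until fails.

Does not hold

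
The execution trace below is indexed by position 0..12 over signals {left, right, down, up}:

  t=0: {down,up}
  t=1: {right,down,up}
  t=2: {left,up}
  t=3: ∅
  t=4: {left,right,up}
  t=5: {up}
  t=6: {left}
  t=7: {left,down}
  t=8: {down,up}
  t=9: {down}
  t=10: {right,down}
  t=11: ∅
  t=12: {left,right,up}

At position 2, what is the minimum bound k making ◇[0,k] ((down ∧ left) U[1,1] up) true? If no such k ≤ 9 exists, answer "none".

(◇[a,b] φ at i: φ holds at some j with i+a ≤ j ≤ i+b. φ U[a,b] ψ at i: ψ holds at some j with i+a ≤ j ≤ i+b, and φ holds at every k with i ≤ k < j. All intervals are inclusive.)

Scan j = 2,3,… for ((down ∧ left) U[1,1] up):
  j=2: fails
  j=3: fails
  j=4: fails
  j=5: fails
  j=6: fails
  j=7: holds
First hit at j=7, so smallest k = 7-2 = 5.

5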